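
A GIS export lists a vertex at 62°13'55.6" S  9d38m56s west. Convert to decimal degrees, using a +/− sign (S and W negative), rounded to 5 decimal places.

Latitude: 13′ + 55.6″ = 13.92667′; 62 + 13.92667/60 = 62.232111
S ⇒ negate
Longitude: 38′ + 56″ = 38.93333′; 9 + 38.93333/60 = 9.648889
W → negative

-62.23211, -9.64889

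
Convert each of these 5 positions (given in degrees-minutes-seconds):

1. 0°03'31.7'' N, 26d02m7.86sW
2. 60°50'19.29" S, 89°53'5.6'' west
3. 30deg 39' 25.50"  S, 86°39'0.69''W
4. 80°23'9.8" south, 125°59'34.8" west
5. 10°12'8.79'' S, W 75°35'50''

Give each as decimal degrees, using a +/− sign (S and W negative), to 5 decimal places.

Point 1:
  Latitude: 0 + 3/60 + 31.7/3600 = 0.058806
  N ⇒ keep positive
  Longitude: 2′ + 7.86″ = 2.13100′; 26 + 2.13100/60 = 26.035517
  hemisphere W, so the sign is −
Point 2:
  Lat: 60° + 50/60 + 19.29/3600 = 60 + 0.833333 + 0.005358 = 60.838692
  S → negative
  Lon: 89 + 53/60 + 5.6/3600 = 89.884889
  W → negative
Point 3:
  φ: 39′ + 25.5″ = 39.42500′; 30 + 39.42500/60 = 30.657083
  hemisphere S, so the sign is −
  Longitude: 86° + 39/60 + 0.69/3600 = 86 + 0.650000 + 0.000192 = 86.650192
  hemisphere W, so the sign is −
Point 4:
  Latitude: 80 + 23/60 + 9.8/3600 = 80.386056
  S ⇒ negate
  Lon: 59′ + 34.8″ = 59.58000′; 125 + 59.58000/60 = 125.993000
  hemisphere W, so the sign is −
Point 5:
  Lat: 10° + 12/60 + 8.79/3600 = 10 + 0.200000 + 0.002442 = 10.202442
  S → negative
  Lon: 35′ + 50″ = 35.83333′; 75 + 35.83333/60 = 75.597222
  W → negative

1. 0.05881, -26.03552
2. -60.83869, -89.88489
3. -30.65708, -86.65019
4. -80.38606, -125.99300
5. -10.20244, -75.59722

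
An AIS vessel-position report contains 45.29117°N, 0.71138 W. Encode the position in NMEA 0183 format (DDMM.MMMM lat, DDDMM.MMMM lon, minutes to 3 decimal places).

4517.470,N / 00042.683,W

Latitude: minutes = (45.291170 − 45) × 60 = 17.47020
Longitude: 0° + 0.711380 × 60 = 0° 42.68280′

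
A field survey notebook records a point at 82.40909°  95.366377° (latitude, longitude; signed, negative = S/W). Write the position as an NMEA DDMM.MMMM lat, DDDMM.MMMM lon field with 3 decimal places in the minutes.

8224.545,N / 09521.983,E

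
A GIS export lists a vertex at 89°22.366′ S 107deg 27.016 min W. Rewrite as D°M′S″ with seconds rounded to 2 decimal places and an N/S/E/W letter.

φ: 22.36600′ → 22′ and 0.36600 × 60 = 21.9600″
Longitude: fractional minutes 0.01600 × 60 = 0.9600″

89°22′21.96″ S, 107°27′0.96″ W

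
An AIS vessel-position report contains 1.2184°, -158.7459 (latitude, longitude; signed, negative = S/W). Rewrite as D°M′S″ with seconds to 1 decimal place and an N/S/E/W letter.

1°13′6.2″ N, 158°44′45.2″ W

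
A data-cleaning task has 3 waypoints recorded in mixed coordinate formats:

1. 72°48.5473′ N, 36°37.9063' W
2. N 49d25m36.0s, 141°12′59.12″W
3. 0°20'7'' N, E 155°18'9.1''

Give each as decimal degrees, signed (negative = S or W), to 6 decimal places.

Point 1:
  Lat: 72 + 48.5473/60 = 72.8091217
  N → positive
  Longitude: 36 + 37.9063/60 = 36.6317717
  W ⇒ negate
Point 2:
  φ: 49° + 25/60 + 36/3600 = 49 + 0.416667 + 0.010000 = 49.4266667
  N ⇒ keep positive
  λ: 12′ + 59.12″ = 12.98533′; 141 + 12.98533/60 = 141.2164222
  W ⇒ negate
Point 3:
  Latitude: 0 + 20/60 + 7/3600 = 0.3352778
  N → positive
  λ: 155° + 18/60 + 9.1/3600 = 155 + 0.300000 + 0.002528 = 155.3025278
  E ⇒ keep positive

1. 72.809122, -36.631772
2. 49.426667, -141.216422
3. 0.335278, 155.302528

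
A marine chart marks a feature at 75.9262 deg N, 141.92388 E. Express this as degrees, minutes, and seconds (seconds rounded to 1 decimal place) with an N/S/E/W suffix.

Latitude: 0.926200° → 55.57200′; 0.57200 × 60 = 34.320″
λ: whole degrees 141; 55.43280′ → 55′ and 25.968″

75°55′34.3″ N, 141°55′26.0″ E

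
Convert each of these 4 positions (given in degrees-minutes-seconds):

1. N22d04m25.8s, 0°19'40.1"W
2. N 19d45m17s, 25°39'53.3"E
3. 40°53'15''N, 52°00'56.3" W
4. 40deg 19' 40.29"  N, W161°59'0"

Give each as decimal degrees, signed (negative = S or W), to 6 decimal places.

1. 22.073833, -0.327806
2. 19.754722, 25.664806
3. 40.887500, -52.015639
4. 40.327858, -161.983333

Point 1:
  Latitude: 4′ + 25.8″ = 4.43000′; 22 + 4.43000/60 = 22.0738333
  N ⇒ keep positive
  Lon: 0 + 19/60 + 40.1/3600 = 0.3278056
  hemisphere W, so the sign is −
Point 2:
  Latitude: 19° + 45/60 + 17/3600 = 19 + 0.750000 + 0.004722 = 19.7547222
  N ⇒ keep positive
  Lon: 25° + 39/60 + 53.3/3600 = 25 + 0.650000 + 0.014806 = 25.6648056
  E ⇒ keep positive
Point 3:
  Latitude: 40 + 53/60 + 15/3600 = 40.8875000
  N → positive
  Lon: 52° + 0/60 + 56.3/3600 = 52 + 0.000000 + 0.015639 = 52.0156389
  W ⇒ negate
Point 4:
  Lat: 40° + 19/60 + 40.29/3600 = 40 + 0.316667 + 0.011192 = 40.3278583
  N → positive
  Longitude: 161° + 59/60 + 0/3600 = 161 + 0.983333 + 0.000000 = 161.9833333
  W ⇒ negate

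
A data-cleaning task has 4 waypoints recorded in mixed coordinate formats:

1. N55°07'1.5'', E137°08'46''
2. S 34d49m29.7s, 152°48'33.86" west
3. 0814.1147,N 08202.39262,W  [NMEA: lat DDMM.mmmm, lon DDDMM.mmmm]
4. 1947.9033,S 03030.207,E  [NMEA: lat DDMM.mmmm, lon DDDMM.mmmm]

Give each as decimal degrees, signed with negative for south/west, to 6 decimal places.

1. 55.117083, 137.146111
2. -34.824917, -152.809406
3. 8.235245, -82.039877
4. -19.798388, 30.503450

Point 1:
  Latitude: 7′ + 1.5″ = 7.02500′; 55 + 7.02500/60 = 55.1170833
  N → positive
  Lon: 137 + 8/60 + 46/3600 = 137.1461111
  E → positive
Point 2:
  Lat: 49′ + 29.7″ = 49.49500′; 34 + 49.49500/60 = 34.8249167
  S → negative
  Longitude: 48′ + 33.86″ = 48.56433′; 152 + 48.56433/60 = 152.8094056
  W ⇒ negate
Point 3:
  φ: degrees = first 2 digits = 8, minutes = 14.1147; 8 + 14.1147/60 = 8.2352450
  N → positive
  Lon: degrees = first 3 digits = 82, minutes = 2.39262; 82 + 2.39262/60 = 82.0398770
  hemisphere W, so the sign is −
Point 4:
  φ: split at 2 digits → 19° and 47.9033′; 19 + 47.9033/60 = 19.7983883
  hemisphere S, so the sign is −
  λ: split at 3 digits → 030° and 30.207′; 30 + 30.207/60 = 30.5034500
  E ⇒ keep positive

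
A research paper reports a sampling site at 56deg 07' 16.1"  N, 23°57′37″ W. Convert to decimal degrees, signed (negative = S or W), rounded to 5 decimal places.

56.12114, -23.96028

φ: 56 + 7/60 + 16.1/3600 = 56.121139
N ⇒ keep positive
λ: 57′ + 37″ = 57.61667′; 23 + 57.61667/60 = 23.960278
hemisphere W, so the sign is −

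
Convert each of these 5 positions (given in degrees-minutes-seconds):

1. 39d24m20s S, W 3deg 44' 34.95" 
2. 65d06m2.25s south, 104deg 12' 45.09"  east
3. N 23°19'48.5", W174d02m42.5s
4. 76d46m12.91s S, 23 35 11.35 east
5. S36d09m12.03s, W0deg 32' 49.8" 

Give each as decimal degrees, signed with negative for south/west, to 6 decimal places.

1. -39.405556, -3.743042
2. -65.100625, 104.212525
3. 23.330139, -174.045139
4. -76.770253, 23.586486
5. -36.153342, -0.547167

Point 1:
  Lat: 39 + 24/60 + 20/3600 = 39.4055556
  hemisphere S, so the sign is −
  λ: 3° + 44/60 + 34.95/3600 = 3 + 0.733333 + 0.009708 = 3.7430417
  W ⇒ negate
Point 2:
  Latitude: 65 + 6/60 + 2.25/3600 = 65.1006250
  S → negative
  Lon: 104 + 12/60 + 45.09/3600 = 104.2125250
  E ⇒ keep positive
Point 3:
  Latitude: 19′ + 48.5″ = 19.80833′; 23 + 19.80833/60 = 23.3301389
  N ⇒ keep positive
  Lon: 2′ + 42.5″ = 2.70833′; 174 + 2.70833/60 = 174.0451389
  hemisphere W, so the sign is −
Point 4:
  Lat: 76 + 46/60 + 12.91/3600 = 76.7702528
  S ⇒ negate
  Lon: 23 + 35/60 + 11.35/3600 = 23.5864861
  E → positive
Point 5:
  Latitude: 36° + 9/60 + 12.03/3600 = 36 + 0.150000 + 0.003342 = 36.1533417
  hemisphere S, so the sign is −
  λ: 32′ + 49.8″ = 32.83000′; 0 + 32.83000/60 = 0.5471667
  W ⇒ negate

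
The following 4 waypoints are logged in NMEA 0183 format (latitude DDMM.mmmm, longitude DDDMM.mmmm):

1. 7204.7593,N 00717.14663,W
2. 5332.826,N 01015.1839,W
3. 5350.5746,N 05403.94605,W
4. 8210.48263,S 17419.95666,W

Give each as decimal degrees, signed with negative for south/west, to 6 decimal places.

Point 1:
  Lat: split at 2 digits → 72° and 4.7593′; 72 + 4.7593/60 = 72.0793217
  N ⇒ keep positive
  Lon: split at 3 digits → 007° and 17.14663′; 7 + 17.14663/60 = 7.2857772
  hemisphere W, so the sign is −
Point 2:
  Latitude: degrees = first 2 digits = 53, minutes = 32.826; 53 + 32.826/60 = 53.5471000
  N → positive
  Longitude: degrees = first 3 digits = 10, minutes = 15.1839; 10 + 15.1839/60 = 10.2530650
  W ⇒ negate
Point 3:
  φ: degrees = first 2 digits = 53, minutes = 50.5746; 53 + 50.5746/60 = 53.8429100
  N → positive
  Lon: degrees = first 3 digits = 54, minutes = 3.94605; 54 + 3.94605/60 = 54.0657675
  W ⇒ negate
Point 4:
  Latitude: split at 2 digits → 82° and 10.48263′; 82 + 10.48263/60 = 82.1747105
  S ⇒ negate
  Lon: split at 3 digits → 174° and 19.95666′; 174 + 19.95666/60 = 174.3326110
  W ⇒ negate

1. 72.079322, -7.285777
2. 53.547100, -10.253065
3. 53.842910, -54.065768
4. -82.174711, -174.332611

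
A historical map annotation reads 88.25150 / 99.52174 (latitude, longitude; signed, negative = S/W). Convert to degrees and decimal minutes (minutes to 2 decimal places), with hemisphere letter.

88° 15.09′ N, 99° 31.30′ E

φ: 88° + 0.251500 × 60 = 88° 15.0900′
Lon: 99° + 0.521740 × 60 = 99° 31.3044′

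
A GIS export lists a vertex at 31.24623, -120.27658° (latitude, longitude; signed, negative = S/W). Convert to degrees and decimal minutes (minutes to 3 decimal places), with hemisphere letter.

31° 14.774′ N, 120° 16.595′ W

Latitude: 31° + 0.246230 × 60 = 31° 14.77380′
Longitude is negative → W; |value| = 120.276580
Lon: fractional part 0.276580 → 16.59480 minutes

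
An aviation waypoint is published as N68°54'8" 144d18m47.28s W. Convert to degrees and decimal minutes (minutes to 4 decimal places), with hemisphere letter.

68° 54.1333′ N, 144° 18.7880′ W

Latitude: 54 + 8/60 = 54.133333′
Longitude: seconds/60 = 0.78800; minutes = 18 + 0.78800 = 18.788000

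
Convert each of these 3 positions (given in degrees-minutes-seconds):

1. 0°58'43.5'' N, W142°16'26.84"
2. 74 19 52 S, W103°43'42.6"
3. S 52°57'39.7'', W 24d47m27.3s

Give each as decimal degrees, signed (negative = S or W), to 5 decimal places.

1. 0.97875, -142.27412
2. -74.33111, -103.72850
3. -52.96103, -24.79092

Point 1:
  φ: 0° + 58/60 + 43.5/3600 = 0 + 0.966667 + 0.012083 = 0.978750
  N ⇒ keep positive
  λ: 16′ + 26.84″ = 16.44733′; 142 + 16.44733/60 = 142.274122
  hemisphere W, so the sign is −
Point 2:
  Latitude: 74 + 19/60 + 52/3600 = 74.331111
  S ⇒ negate
  λ: 103 + 43/60 + 42.6/3600 = 103.728500
  W ⇒ negate
Point 3:
  φ: 57′ + 39.7″ = 57.66167′; 52 + 57.66167/60 = 52.961028
  hemisphere S, so the sign is −
  Longitude: 47′ + 27.3″ = 47.45500′; 24 + 47.45500/60 = 24.790917
  W → negative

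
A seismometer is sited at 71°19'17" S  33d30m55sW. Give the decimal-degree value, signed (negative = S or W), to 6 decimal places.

-71.321389, -33.515278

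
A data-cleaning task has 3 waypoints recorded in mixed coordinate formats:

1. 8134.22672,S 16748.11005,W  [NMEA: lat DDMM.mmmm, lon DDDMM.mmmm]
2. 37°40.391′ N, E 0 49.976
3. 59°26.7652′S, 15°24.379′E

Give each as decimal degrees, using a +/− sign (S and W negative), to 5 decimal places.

1. -81.57045, -167.80183
2. 37.67318, 0.83293
3. -59.44609, 15.40632

Point 1:
  Lat: split at 2 digits → 81° and 34.22672′; 81 + 34.22672/60 = 81.570445
  S → negative
  λ: split at 3 digits → 167° and 48.11005′; 167 + 48.11005/60 = 167.801834
  hemisphere W, so the sign is −
Point 2:
  Lat: 40.391′ = 0.673183°; total 37.673183
  N ⇒ keep positive
  λ: 49.976′ = 0.832933°; total 0.832933
  E ⇒ keep positive
Point 3:
  Latitude: 26.7652′ = 0.446087°; total 59.446087
  S → negative
  λ: 24.379′ = 0.406317°; total 15.406317
  E ⇒ keep positive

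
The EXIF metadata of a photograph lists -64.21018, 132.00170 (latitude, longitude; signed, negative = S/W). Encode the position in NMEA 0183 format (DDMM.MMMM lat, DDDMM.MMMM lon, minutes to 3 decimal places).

Latitude is negative → S; |value| = 64.210180
Lat: 64° + 0.210180 × 60 = 64° 12.61080′
Lon: fractional part 0.001700 → 0.10200 minutes

6412.611,S / 13200.102,E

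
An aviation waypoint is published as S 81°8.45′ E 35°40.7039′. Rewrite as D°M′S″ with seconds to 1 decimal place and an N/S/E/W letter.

81°08′27.0″ S, 35°40′42.2″ E

φ: 8.45000′ → 8′ and 0.45000 × 60 = 27.000″
Longitude: fractional minutes 0.70390 × 60 = 42.234″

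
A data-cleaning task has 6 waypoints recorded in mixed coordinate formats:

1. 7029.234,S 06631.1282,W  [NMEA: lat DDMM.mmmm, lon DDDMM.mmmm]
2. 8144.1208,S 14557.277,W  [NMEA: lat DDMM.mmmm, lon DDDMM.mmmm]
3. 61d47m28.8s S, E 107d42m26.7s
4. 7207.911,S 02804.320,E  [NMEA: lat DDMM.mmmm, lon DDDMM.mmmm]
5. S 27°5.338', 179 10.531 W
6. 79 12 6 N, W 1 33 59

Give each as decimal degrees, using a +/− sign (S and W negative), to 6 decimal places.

1. -70.487233, -66.518803
2. -81.735347, -145.954617
3. -61.791333, 107.707417
4. -72.131850, 28.072000
5. -27.088967, -179.175517
6. 79.201667, -1.566389

Point 1:
  Latitude: degrees = first 2 digits = 70, minutes = 29.234; 70 + 29.234/60 = 70.4872333
  S → negative
  Longitude: degrees = first 3 digits = 66, minutes = 31.1282; 66 + 31.1282/60 = 66.5188033
  hemisphere W, so the sign is −
Point 2:
  Lat: split at 2 digits → 81° and 44.1208′; 81 + 44.1208/60 = 81.7353467
  S → negative
  λ: split at 3 digits → 145° and 57.277′; 145 + 57.277/60 = 145.9546167
  W ⇒ negate
Point 3:
  Lat: 61° + 47/60 + 28.8/3600 = 61 + 0.783333 + 0.008000 = 61.7913333
  S ⇒ negate
  Lon: 42′ + 26.7″ = 42.44500′; 107 + 42.44500/60 = 107.7074167
  E → positive
Point 4:
  Latitude: degrees = first 2 digits = 72, minutes = 7.911; 72 + 7.911/60 = 72.1318500
  S ⇒ negate
  λ: split at 3 digits → 028° and 4.32′; 28 + 4.32/60 = 28.0720000
  E ⇒ keep positive
Point 5:
  Lat: 27 + 5.338/60 = 27.0889667
  S → negative
  Longitude: 10.531′ = 0.175517°; total 179.1755167
  W → negative
Point 6:
  Lat: 79 + 12/60 + 6/3600 = 79.2016667
  N ⇒ keep positive
  Lon: 1° + 33/60 + 59/3600 = 1 + 0.550000 + 0.016389 = 1.5663889
  hemisphere W, so the sign is −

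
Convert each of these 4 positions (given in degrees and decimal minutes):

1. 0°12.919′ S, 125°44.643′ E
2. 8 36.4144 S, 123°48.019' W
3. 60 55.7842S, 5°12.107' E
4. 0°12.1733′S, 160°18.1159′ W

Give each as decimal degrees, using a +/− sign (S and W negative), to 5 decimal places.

1. -0.21532, 125.74405
2. -8.60691, -123.80032
3. -60.92974, 5.20178
4. -0.20289, -160.30193

Point 1:
  Lat: 0 + 12.919/60 = 0.215317
  hemisphere S, so the sign is −
  Lon: 44.643′ = 0.744050°; total 125.744050
  E → positive
Point 2:
  Latitude: 36.4144′ = 0.606907°; total 8.606907
  hemisphere S, so the sign is −
  Lon: 48.019′ = 0.800317°; total 123.800317
  hemisphere W, so the sign is −
Point 3:
  φ: 60 + 55.7842/60 = 60.929737
  S → negative
  Longitude: 5 + 12.107/60 = 5.201783
  E → positive
Point 4:
  Lat: 0 + 12.1733/60 = 0.202888
  S ⇒ negate
  λ: 18.1159′ = 0.301932°; total 160.301932
  W ⇒ negate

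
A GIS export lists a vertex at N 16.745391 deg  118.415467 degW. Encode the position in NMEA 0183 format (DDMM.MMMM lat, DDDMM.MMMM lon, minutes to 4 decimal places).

Lat: fractional part 0.745391 → 44.723460 minutes
Longitude: 118° + 0.415467 × 60 = 118° 24.928020′

1644.7235,N / 11824.9280,W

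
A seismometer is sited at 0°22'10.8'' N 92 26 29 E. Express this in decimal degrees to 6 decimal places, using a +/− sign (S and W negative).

Latitude: 0° + 22/60 + 10.8/3600 = 0 + 0.366667 + 0.003000 = 0.3696667
N ⇒ keep positive
Lon: 92 + 26/60 + 29/3600 = 92.4413889
E ⇒ keep positive

0.369667, 92.441389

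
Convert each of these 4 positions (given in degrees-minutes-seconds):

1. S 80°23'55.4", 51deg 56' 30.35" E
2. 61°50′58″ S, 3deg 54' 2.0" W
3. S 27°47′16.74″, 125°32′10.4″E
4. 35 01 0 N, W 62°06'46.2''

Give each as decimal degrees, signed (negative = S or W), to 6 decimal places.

Point 1:
  φ: 80° + 23/60 + 55.4/3600 = 80 + 0.383333 + 0.015389 = 80.3987222
  hemisphere S, so the sign is −
  Lon: 51 + 56/60 + 30.35/3600 = 51.9417639
  E ⇒ keep positive
Point 2:
  φ: 50′ + 58″ = 50.96667′; 61 + 50.96667/60 = 61.8494444
  S ⇒ negate
  Lon: 3° + 54/60 + 2/3600 = 3 + 0.900000 + 0.000556 = 3.9005556
  W ⇒ negate
Point 3:
  Latitude: 27 + 47/60 + 16.74/3600 = 27.7879833
  hemisphere S, so the sign is −
  Lon: 125° + 32/60 + 10.4/3600 = 125 + 0.533333 + 0.002889 = 125.5362222
  E ⇒ keep positive
Point 4:
  φ: 35° + 1/60 + 0/3600 = 35 + 0.016667 + 0.000000 = 35.0166667
  N ⇒ keep positive
  λ: 62 + 6/60 + 46.2/3600 = 62.1128333
  W ⇒ negate

1. -80.398722, 51.941764
2. -61.849444, -3.900556
3. -27.787983, 125.536222
4. 35.016667, -62.112833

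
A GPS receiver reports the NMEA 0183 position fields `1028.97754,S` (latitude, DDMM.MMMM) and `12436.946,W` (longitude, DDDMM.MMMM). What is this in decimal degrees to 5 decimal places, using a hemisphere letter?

10.48296° S, 124.61577° W

φ: degrees = first 2 digits = 10, minutes = 28.97754; 10 + 28.97754/60 = 10.482959
Longitude: split at 3 digits → 124° and 36.946′; 124 + 36.946/60 = 124.615767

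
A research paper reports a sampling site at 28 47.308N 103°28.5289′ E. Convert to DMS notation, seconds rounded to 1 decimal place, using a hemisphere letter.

28°47′18.5″ N, 103°28′31.7″ E

Lat: 47.30800′ → 47′ and 0.30800 × 60 = 18.480″
Lon: 28.52890′ → 28′ and 0.52890 × 60 = 31.734″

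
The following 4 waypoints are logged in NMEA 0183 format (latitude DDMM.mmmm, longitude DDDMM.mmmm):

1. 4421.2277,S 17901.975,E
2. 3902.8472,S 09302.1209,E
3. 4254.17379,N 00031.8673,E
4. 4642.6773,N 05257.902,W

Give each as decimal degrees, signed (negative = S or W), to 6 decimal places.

1. -44.353795, 179.032917
2. -39.047453, 93.035348
3. 42.902897, 0.531122
4. 46.711288, -52.965033

Point 1:
  Latitude: degrees = first 2 digits = 44, minutes = 21.2277; 44 + 21.2277/60 = 44.3537950
  hemisphere S, so the sign is −
  λ: split at 3 digits → 179° and 1.975′; 179 + 1.975/60 = 179.0329167
  E → positive
Point 2:
  Latitude: split at 2 digits → 39° and 2.8472′; 39 + 2.8472/60 = 39.0474533
  S ⇒ negate
  λ: degrees = first 3 digits = 93, minutes = 2.1209; 93 + 2.1209/60 = 93.0353483
  E ⇒ keep positive
Point 3:
  Lat: degrees = first 2 digits = 42, minutes = 54.17379; 42 + 54.17379/60 = 42.9028965
  N ⇒ keep positive
  λ: split at 3 digits → 000° and 31.8673′; 0 + 31.8673/60 = 0.5311217
  E → positive
Point 4:
  Latitude: split at 2 digits → 46° and 42.6773′; 46 + 42.6773/60 = 46.7112883
  N → positive
  Lon: split at 3 digits → 052° and 57.902′; 52 + 57.902/60 = 52.9650333
  W ⇒ negate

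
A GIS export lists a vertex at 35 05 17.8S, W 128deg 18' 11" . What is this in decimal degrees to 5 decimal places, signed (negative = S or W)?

-35.08828, -128.30306

Lat: 35° + 5/60 + 17.8/3600 = 35 + 0.083333 + 0.004944 = 35.088278
hemisphere S, so the sign is −
Lon: 128 + 18/60 + 11/3600 = 128.303056
W → negative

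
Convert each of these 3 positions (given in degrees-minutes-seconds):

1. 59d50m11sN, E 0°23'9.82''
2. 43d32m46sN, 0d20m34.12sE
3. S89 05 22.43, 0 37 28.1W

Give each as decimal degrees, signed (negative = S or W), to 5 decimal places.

1. 59.83639, 0.38606
2. 43.54611, 0.34281
3. -89.08956, -0.62447

Point 1:
  Latitude: 59° + 50/60 + 11/3600 = 59 + 0.833333 + 0.003056 = 59.836389
  N ⇒ keep positive
  λ: 23′ + 9.82″ = 23.16367′; 0 + 23.16367/60 = 0.386061
  E ⇒ keep positive
Point 2:
  Lat: 32′ + 46″ = 32.76667′; 43 + 32.76667/60 = 43.546111
  N ⇒ keep positive
  Lon: 20′ + 34.12″ = 20.56867′; 0 + 20.56867/60 = 0.342811
  E ⇒ keep positive
Point 3:
  Lat: 5′ + 22.43″ = 5.37383′; 89 + 5.37383/60 = 89.089564
  hemisphere S, so the sign is −
  Lon: 0 + 37/60 + 28.1/3600 = 0.624472
  W → negative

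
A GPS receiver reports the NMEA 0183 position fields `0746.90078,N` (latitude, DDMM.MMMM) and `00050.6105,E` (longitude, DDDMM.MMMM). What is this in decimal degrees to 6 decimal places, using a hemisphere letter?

7.781680° N, 0.843508° E

φ: split at 2 digits → 07° and 46.90078′; 7 + 46.90078/60 = 7.7816797
Longitude: split at 3 digits → 000° and 50.6105′; 0 + 50.6105/60 = 0.8435083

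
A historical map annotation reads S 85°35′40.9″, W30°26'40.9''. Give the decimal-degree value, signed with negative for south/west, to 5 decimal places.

φ: 85° + 35/60 + 40.9/3600 = 85 + 0.583333 + 0.011361 = 85.594694
S → negative
λ: 30° + 26/60 + 40.9/3600 = 30 + 0.433333 + 0.011361 = 30.444694
W ⇒ negate

-85.59469, -30.44469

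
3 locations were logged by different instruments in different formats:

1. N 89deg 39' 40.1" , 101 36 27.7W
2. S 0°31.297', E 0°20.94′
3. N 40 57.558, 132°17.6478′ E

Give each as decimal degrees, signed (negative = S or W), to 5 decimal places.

Point 1:
  Latitude: 39′ + 40.1″ = 39.66833′; 89 + 39.66833/60 = 89.661139
  N → positive
  Longitude: 101 + 36/60 + 27.7/3600 = 101.607694
  W ⇒ negate
Point 2:
  Latitude: 0 + 31.297/60 = 0.521617
  hemisphere S, so the sign is −
  Longitude: 0 + 20.94/60 = 0.349000
  E → positive
Point 3:
  φ: 40 + 57.558/60 = 40.959300
  N ⇒ keep positive
  Longitude: 132 + 17.6478/60 = 132.294130
  E ⇒ keep positive

1. 89.66114, -101.60769
2. -0.52162, 0.34900
3. 40.95930, 132.29413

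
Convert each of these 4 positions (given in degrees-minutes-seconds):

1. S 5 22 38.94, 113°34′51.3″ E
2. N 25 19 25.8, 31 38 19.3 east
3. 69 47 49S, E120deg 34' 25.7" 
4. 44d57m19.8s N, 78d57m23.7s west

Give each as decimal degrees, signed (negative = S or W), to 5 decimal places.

1. -5.37748, 113.58092
2. 25.32383, 31.63869
3. -69.79694, 120.57381
4. 44.95550, -78.95658

Point 1:
  φ: 5° + 22/60 + 38.94/3600 = 5 + 0.366667 + 0.010817 = 5.377483
  S ⇒ negate
  Longitude: 113° + 34/60 + 51.3/3600 = 113 + 0.566667 + 0.014250 = 113.580917
  E → positive
Point 2:
  φ: 25° + 19/60 + 25.8/3600 = 25 + 0.316667 + 0.007167 = 25.323833
  N → positive
  λ: 31 + 38/60 + 19.3/3600 = 31.638694
  E → positive
Point 3:
  Latitude: 69 + 47/60 + 49/3600 = 69.796944
  S → negative
  λ: 120 + 34/60 + 25.7/3600 = 120.573806
  E → positive
Point 4:
  φ: 44° + 57/60 + 19.8/3600 = 44 + 0.950000 + 0.005500 = 44.955500
  N ⇒ keep positive
  Lon: 57′ + 23.7″ = 57.39500′; 78 + 57.39500/60 = 78.956583
  hemisphere W, so the sign is −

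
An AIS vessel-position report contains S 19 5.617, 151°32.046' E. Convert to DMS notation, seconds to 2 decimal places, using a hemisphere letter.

19°05′37.02″ S, 151°32′2.76″ E

Latitude: 5.61700′ → 5′ and 0.61700 × 60 = 37.0200″
λ: 32.04600′ → 32′ and 0.04600 × 60 = 2.7600″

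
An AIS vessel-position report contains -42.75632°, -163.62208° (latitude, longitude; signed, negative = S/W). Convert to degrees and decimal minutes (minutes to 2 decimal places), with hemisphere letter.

Latitude is negative → S; |value| = 42.756320
Latitude: 42° + 0.756320 × 60 = 42° 45.3792′
Longitude is negative → W; |value| = 163.622080
λ: 163° + 0.622080 × 60 = 163° 37.3248′

42° 45.38′ S, 163° 37.32′ W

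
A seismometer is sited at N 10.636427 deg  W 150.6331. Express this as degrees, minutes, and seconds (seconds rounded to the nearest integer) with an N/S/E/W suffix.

φ: whole degrees 10; 38.18562′ → 38′ and 11.14″
Longitude: whole degrees 150; 37.98600′ → 37′ and 59.16″

10°38′11″ N, 150°37′59″ W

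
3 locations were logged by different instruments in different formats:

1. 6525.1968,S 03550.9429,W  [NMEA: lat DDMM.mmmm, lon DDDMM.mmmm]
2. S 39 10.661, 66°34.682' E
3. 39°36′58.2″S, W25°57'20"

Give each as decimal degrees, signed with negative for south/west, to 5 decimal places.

1. -65.41995, -35.84905
2. -39.17768, 66.57803
3. -39.61617, -25.95556

Point 1:
  Lat: degrees = first 2 digits = 65, minutes = 25.1968; 65 + 25.1968/60 = 65.419947
  S → negative
  Lon: split at 3 digits → 035° and 50.9429′; 35 + 50.9429/60 = 35.849048
  W ⇒ negate
Point 2:
  Latitude: 10.661′ = 0.177683°; total 39.177683
  hemisphere S, so the sign is −
  Lon: 66 + 34.682/60 = 66.578033
  E → positive
Point 3:
  φ: 36′ + 58.2″ = 36.97000′; 39 + 36.97000/60 = 39.616167
  S → negative
  Longitude: 25 + 57/60 + 20/3600 = 25.955556
  hemisphere W, so the sign is −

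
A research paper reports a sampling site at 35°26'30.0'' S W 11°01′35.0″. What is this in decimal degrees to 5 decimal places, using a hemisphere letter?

Lat: 26′ + 30″ = 26.50000′; 35 + 26.50000/60 = 35.441667
Longitude: 11° + 1/60 + 35/3600 = 11 + 0.016667 + 0.009722 = 11.026389

35.44167° S, 11.02639° W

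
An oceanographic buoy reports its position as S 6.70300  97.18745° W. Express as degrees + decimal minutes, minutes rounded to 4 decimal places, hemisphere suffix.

φ: minutes = (6.703000 − 6) × 60 = 42.180000
λ: minutes = (97.187450 − 97) × 60 = 11.247000

6° 42.1800′ S, 97° 11.2470′ W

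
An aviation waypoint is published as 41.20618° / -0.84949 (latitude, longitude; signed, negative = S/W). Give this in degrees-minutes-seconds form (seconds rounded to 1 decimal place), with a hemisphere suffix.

41°12′22.2″ N, 0°50′58.2″ W

φ: 0.206180° → 12.37080′; 0.37080 × 60 = 22.248″
Longitude is negative → W; |value| = 0.849490
Longitude: 0.849490° → 50.96940′; 0.96940 × 60 = 58.164″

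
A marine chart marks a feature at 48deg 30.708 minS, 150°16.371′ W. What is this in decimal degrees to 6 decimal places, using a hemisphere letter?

48.511800° S, 150.272850° W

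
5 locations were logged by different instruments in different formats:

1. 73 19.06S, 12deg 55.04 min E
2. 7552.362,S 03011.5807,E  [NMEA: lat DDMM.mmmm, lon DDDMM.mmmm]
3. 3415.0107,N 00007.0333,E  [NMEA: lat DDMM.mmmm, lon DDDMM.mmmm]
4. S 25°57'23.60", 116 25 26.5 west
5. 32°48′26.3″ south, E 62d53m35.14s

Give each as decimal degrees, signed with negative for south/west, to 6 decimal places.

1. -73.317667, 12.917333
2. -75.872700, 30.193012
3. 34.250178, 0.117222
4. -25.956556, -116.424028
5. -32.807306, 62.893094

Point 1:
  Lat: 19.06′ = 0.317667°; total 73.3176667
  S → negative
  λ: 12 + 55.04/60 = 12.9173333
  E → positive
Point 2:
  Latitude: degrees = first 2 digits = 75, minutes = 52.362; 75 + 52.362/60 = 75.8727000
  hemisphere S, so the sign is −
  Lon: split at 3 digits → 030° and 11.5807′; 30 + 11.5807/60 = 30.1930117
  E → positive
Point 3:
  Latitude: split at 2 digits → 34° and 15.0107′; 34 + 15.0107/60 = 34.2501783
  N ⇒ keep positive
  Longitude: degrees = first 3 digits = 0, minutes = 7.0333; 0 + 7.0333/60 = 0.1172217
  E ⇒ keep positive
Point 4:
  φ: 25° + 57/60 + 23.6/3600 = 25 + 0.950000 + 0.006556 = 25.9565556
  S ⇒ negate
  λ: 116 + 25/60 + 26.5/3600 = 116.4240278
  W → negative
Point 5:
  Latitude: 32° + 48/60 + 26.3/3600 = 32 + 0.800000 + 0.007306 = 32.8073056
  S → negative
  λ: 62 + 53/60 + 35.14/3600 = 62.8930944
  E ⇒ keep positive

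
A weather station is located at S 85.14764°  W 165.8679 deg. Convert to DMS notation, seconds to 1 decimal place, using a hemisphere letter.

φ: whole degrees 85; 8.85840′ → 8′ and 51.504″
Lon: whole degrees 165; 52.07400′ → 52′ and 4.440″

85°08′51.5″ S, 165°52′4.4″ W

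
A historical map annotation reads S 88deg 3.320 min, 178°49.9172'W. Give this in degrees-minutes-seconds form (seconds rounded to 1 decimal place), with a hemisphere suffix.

88°03′19.2″ S, 178°49′55.0″ W

Latitude: fractional minutes 0.32000 × 60 = 19.200″
Lon: 49.91720′ → 49′ and 0.91720 × 60 = 55.032″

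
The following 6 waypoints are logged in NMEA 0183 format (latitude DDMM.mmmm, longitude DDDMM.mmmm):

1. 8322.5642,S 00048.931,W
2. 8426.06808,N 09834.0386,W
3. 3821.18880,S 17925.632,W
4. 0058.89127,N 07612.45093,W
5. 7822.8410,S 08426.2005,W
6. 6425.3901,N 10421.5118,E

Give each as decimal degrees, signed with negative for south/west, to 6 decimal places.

Point 1:
  Latitude: split at 2 digits → 83° and 22.5642′; 83 + 22.5642/60 = 83.3760700
  S ⇒ negate
  Lon: split at 3 digits → 000° and 48.931′; 0 + 48.931/60 = 0.8155167
  W ⇒ negate
Point 2:
  Lat: split at 2 digits → 84° and 26.06808′; 84 + 26.06808/60 = 84.4344680
  N → positive
  λ: degrees = first 3 digits = 98, minutes = 34.0386; 98 + 34.0386/60 = 98.5673100
  W ⇒ negate
Point 3:
  Latitude: split at 2 digits → 38° and 21.1888′; 38 + 21.1888/60 = 38.3531467
  S → negative
  Longitude: split at 3 digits → 179° and 25.632′; 179 + 25.632/60 = 179.4272000
  hemisphere W, so the sign is −
Point 4:
  Latitude: split at 2 digits → 00° and 58.89127′; 0 + 58.89127/60 = 0.9815212
  N ⇒ keep positive
  λ: split at 3 digits → 076° and 12.45093′; 76 + 12.45093/60 = 76.2075155
  W ⇒ negate
Point 5:
  φ: degrees = first 2 digits = 78, minutes = 22.841; 78 + 22.841/60 = 78.3806833
  hemisphere S, so the sign is −
  Longitude: split at 3 digits → 084° and 26.2005′; 84 + 26.2005/60 = 84.4366750
  W ⇒ negate
Point 6:
  Latitude: split at 2 digits → 64° and 25.3901′; 64 + 25.3901/60 = 64.4231683
  N ⇒ keep positive
  Lon: split at 3 digits → 104° and 21.5118′; 104 + 21.5118/60 = 104.3585300
  E → positive

1. -83.376070, -0.815517
2. 84.434468, -98.567310
3. -38.353147, -179.427200
4. 0.981521, -76.207516
5. -78.380683, -84.436675
6. 64.423168, 104.358530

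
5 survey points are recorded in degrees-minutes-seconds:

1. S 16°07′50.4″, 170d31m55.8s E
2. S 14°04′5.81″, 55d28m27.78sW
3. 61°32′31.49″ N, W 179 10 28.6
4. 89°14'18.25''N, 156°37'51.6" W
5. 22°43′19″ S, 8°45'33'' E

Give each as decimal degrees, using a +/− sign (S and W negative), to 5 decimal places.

1. -16.13067, 170.53217
2. -14.06828, -55.47438
3. 61.54208, -179.17461
4. 89.23840, -156.63100
5. -22.72194, 8.75917

Point 1:
  φ: 16° + 7/60 + 50.4/3600 = 16 + 0.116667 + 0.014000 = 16.130667
  S ⇒ negate
  λ: 170° + 31/60 + 55.8/3600 = 170 + 0.516667 + 0.015500 = 170.532167
  E → positive
Point 2:
  Latitude: 14° + 4/60 + 5.81/3600 = 14 + 0.066667 + 0.001614 = 14.068281
  S ⇒ negate
  Lon: 55° + 28/60 + 27.78/3600 = 55 + 0.466667 + 0.007717 = 55.474383
  W ⇒ negate
Point 3:
  Lat: 61° + 32/60 + 31.49/3600 = 61 + 0.533333 + 0.008747 = 61.542081
  N ⇒ keep positive
  λ: 179 + 10/60 + 28.6/3600 = 179.174611
  W ⇒ negate
Point 4:
  φ: 89 + 14/60 + 18.25/3600 = 89.238403
  N → positive
  Lon: 156° + 37/60 + 51.6/3600 = 156 + 0.616667 + 0.014333 = 156.631000
  hemisphere W, so the sign is −
Point 5:
  φ: 22 + 43/60 + 19/3600 = 22.721944
  S ⇒ negate
  λ: 8° + 45/60 + 33/3600 = 8 + 0.750000 + 0.009167 = 8.759167
  E ⇒ keep positive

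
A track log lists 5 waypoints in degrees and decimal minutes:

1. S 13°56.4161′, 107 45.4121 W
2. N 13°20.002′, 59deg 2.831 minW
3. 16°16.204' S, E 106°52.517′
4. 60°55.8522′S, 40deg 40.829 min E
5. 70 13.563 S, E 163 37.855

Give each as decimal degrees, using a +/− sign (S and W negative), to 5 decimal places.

1. -13.94027, -107.75687
2. 13.33337, -59.04718
3. -16.27007, 106.87528
4. -60.93087, 40.68048
5. -70.22605, 163.63092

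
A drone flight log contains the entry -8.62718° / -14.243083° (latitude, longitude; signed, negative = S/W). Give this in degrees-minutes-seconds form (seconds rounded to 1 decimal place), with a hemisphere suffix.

8°37′37.8″ S, 14°14′35.1″ W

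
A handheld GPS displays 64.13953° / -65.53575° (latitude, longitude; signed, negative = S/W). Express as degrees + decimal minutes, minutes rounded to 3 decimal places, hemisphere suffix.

64° 8.372′ N, 65° 32.145′ W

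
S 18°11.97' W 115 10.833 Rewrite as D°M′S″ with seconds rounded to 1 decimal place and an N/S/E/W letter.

Latitude: 11.97000′ → 11′ and 0.97000 × 60 = 58.200″
Lon: 10.83300′ → 10′ and 0.83300 × 60 = 49.980″

18°11′58.2″ S, 115°10′50.0″ W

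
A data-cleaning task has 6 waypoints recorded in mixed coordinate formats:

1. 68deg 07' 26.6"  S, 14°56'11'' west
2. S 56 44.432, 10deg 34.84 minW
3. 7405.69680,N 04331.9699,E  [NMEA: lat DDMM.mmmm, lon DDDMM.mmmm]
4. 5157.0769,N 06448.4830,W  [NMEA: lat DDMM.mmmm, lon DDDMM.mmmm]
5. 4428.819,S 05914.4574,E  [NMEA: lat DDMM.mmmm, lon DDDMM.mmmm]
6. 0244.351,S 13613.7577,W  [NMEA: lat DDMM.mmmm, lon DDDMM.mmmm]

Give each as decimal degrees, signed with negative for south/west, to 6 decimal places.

Point 1:
  Lat: 68° + 7/60 + 26.6/3600 = 68 + 0.116667 + 0.007389 = 68.1240556
  hemisphere S, so the sign is −
  Longitude: 14° + 56/60 + 11/3600 = 14 + 0.933333 + 0.003056 = 14.9363889
  W → negative
Point 2:
  Lat: 56 + 44.432/60 = 56.7405333
  S → negative
  Longitude: 34.84′ = 0.580667°; total 10.5806667
  W ⇒ negate
Point 3:
  φ: split at 2 digits → 74° and 5.6968′; 74 + 5.6968/60 = 74.0949467
  N ⇒ keep positive
  Lon: degrees = first 3 digits = 43, minutes = 31.9699; 43 + 31.9699/60 = 43.5328317
  E → positive
Point 4:
  Latitude: split at 2 digits → 51° and 57.0769′; 51 + 57.0769/60 = 51.9512817
  N → positive
  λ: split at 3 digits → 064° and 48.483′; 64 + 48.483/60 = 64.8080500
  W → negative
Point 5:
  Lat: split at 2 digits → 44° and 28.819′; 44 + 28.819/60 = 44.4803167
  S ⇒ negate
  λ: split at 3 digits → 059° and 14.4574′; 59 + 14.4574/60 = 59.2409567
  E → positive
Point 6:
  Lat: split at 2 digits → 02° and 44.351′; 2 + 44.351/60 = 2.7391833
  S ⇒ negate
  Lon: degrees = first 3 digits = 136, minutes = 13.7577; 136 + 13.7577/60 = 136.2292950
  W → negative

1. -68.124056, -14.936389
2. -56.740533, -10.580667
3. 74.094947, 43.532832
4. 51.951282, -64.808050
5. -44.480317, 59.240957
6. -2.739183, -136.229295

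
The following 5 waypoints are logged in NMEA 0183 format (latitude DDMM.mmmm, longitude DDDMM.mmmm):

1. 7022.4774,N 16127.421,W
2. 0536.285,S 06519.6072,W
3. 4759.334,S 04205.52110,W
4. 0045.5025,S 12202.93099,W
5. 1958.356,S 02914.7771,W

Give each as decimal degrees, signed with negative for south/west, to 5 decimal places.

Point 1:
  Latitude: split at 2 digits → 70° and 22.4774′; 70 + 22.4774/60 = 70.374623
  N ⇒ keep positive
  Longitude: degrees = first 3 digits = 161, minutes = 27.421; 161 + 27.421/60 = 161.457017
  W ⇒ negate
Point 2:
  Latitude: degrees = first 2 digits = 5, minutes = 36.285; 5 + 36.285/60 = 5.604750
  S ⇒ negate
  Lon: split at 3 digits → 065° and 19.6072′; 65 + 19.6072/60 = 65.326787
  W → negative
Point 3:
  Lat: split at 2 digits → 47° and 59.334′; 47 + 59.334/60 = 47.988900
  S → negative
  Lon: split at 3 digits → 042° and 5.5211′; 42 + 5.5211/60 = 42.092018
  W → negative
Point 4:
  φ: degrees = first 2 digits = 0, minutes = 45.5025; 0 + 45.5025/60 = 0.758375
  S → negative
  λ: split at 3 digits → 122° and 2.93099′; 122 + 2.93099/60 = 122.048850
  W → negative
Point 5:
  Lat: degrees = first 2 digits = 19, minutes = 58.356; 19 + 58.356/60 = 19.972600
  hemisphere S, so the sign is −
  Lon: degrees = first 3 digits = 29, minutes = 14.7771; 29 + 14.7771/60 = 29.246285
  W ⇒ negate

1. 70.37462, -161.45702
2. -5.60475, -65.32679
3. -47.98890, -42.09202
4. -0.75838, -122.04885
5. -19.97260, -29.24629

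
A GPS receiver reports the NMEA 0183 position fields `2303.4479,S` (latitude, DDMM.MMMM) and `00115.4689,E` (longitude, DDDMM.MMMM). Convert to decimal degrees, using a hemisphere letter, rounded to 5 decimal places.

Lat: degrees = first 2 digits = 23, minutes = 3.4479; 23 + 3.4479/60 = 23.057465
Longitude: split at 3 digits → 001° and 15.4689′; 1 + 15.4689/60 = 1.257815

23.05747° S, 1.25782° E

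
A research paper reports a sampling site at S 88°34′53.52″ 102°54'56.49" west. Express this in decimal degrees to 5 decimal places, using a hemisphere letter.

Latitude: 34′ + 53.52″ = 34.89200′; 88 + 34.89200/60 = 88.581533
Lon: 102 + 54/60 + 56.49/3600 = 102.915692

88.58153° S, 102.91569° W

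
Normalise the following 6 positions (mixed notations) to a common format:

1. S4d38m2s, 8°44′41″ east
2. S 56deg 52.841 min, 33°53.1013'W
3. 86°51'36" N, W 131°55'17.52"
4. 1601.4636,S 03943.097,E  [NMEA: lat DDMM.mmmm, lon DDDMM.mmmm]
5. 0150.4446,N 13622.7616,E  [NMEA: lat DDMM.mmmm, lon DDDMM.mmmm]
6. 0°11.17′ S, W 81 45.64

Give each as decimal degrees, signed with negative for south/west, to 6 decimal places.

Point 1:
  Latitude: 4 + 38/60 + 2/3600 = 4.6338889
  S ⇒ negate
  Lon: 44′ + 41″ = 44.68333′; 8 + 44.68333/60 = 8.7447222
  E → positive
Point 2:
  Lat: 52.841′ = 0.880683°; total 56.8806833
  hemisphere S, so the sign is −
  Lon: 33 + 53.1013/60 = 33.8850217
  W → negative
Point 3:
  φ: 51′ + 36″ = 51.60000′; 86 + 51.60000/60 = 86.8600000
  N → positive
  Longitude: 131° + 55/60 + 17.52/3600 = 131 + 0.916667 + 0.004867 = 131.9215333
  W ⇒ negate
Point 4:
  Latitude: split at 2 digits → 16° and 1.4636′; 16 + 1.4636/60 = 16.0243933
  S ⇒ negate
  Lon: degrees = first 3 digits = 39, minutes = 43.097; 39 + 43.097/60 = 39.7182833
  E ⇒ keep positive
Point 5:
  Lat: split at 2 digits → 01° and 50.4446′; 1 + 50.4446/60 = 1.8407433
  N → positive
  λ: split at 3 digits → 136° and 22.7616′; 136 + 22.7616/60 = 136.3793600
  E ⇒ keep positive
Point 6:
  φ: 0 + 11.17/60 = 0.1861667
  hemisphere S, so the sign is −
  Longitude: 81 + 45.64/60 = 81.7606667
  hemisphere W, so the sign is −

1. -4.633889, 8.744722
2. -56.880683, -33.885022
3. 86.860000, -131.921533
4. -16.024393, 39.718283
5. 1.840743, 136.379360
6. -0.186167, -81.760667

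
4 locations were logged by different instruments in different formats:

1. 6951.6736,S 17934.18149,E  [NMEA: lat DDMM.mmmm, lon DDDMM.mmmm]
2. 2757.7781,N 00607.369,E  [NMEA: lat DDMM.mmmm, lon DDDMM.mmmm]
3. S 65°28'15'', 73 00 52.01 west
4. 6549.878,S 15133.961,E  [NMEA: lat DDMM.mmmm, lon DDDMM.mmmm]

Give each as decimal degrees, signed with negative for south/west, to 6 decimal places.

Point 1:
  Latitude: split at 2 digits → 69° and 51.6736′; 69 + 51.6736/60 = 69.8612267
  S ⇒ negate
  λ: degrees = first 3 digits = 179, minutes = 34.18149; 179 + 34.18149/60 = 179.5696915
  E → positive
Point 2:
  Lat: split at 2 digits → 27° and 57.7781′; 27 + 57.7781/60 = 27.9629683
  N → positive
  Lon: split at 3 digits → 006° and 7.369′; 6 + 7.369/60 = 6.1228167
  E → positive
Point 3:
  φ: 65° + 28/60 + 15/3600 = 65 + 0.466667 + 0.004167 = 65.4708333
  S ⇒ negate
  λ: 73° + 0/60 + 52.01/3600 = 73 + 0.000000 + 0.014447 = 73.0144472
  W ⇒ negate
Point 4:
  Lat: degrees = first 2 digits = 65, minutes = 49.878; 65 + 49.878/60 = 65.8313000
  hemisphere S, so the sign is −
  Lon: degrees = first 3 digits = 151, minutes = 33.961; 151 + 33.961/60 = 151.5660167
  E → positive

1. -69.861227, 179.569692
2. 27.962968, 6.122817
3. -65.470833, -73.014447
4. -65.831300, 151.566017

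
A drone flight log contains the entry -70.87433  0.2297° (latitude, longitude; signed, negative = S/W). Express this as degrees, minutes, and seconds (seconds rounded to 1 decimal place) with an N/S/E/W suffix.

70°52′27.6″ S, 0°13′46.9″ E

Latitude is negative → S; |value| = 70.874330
Latitude: 0.874330° → 52.45980′; 0.45980 × 60 = 27.588″
Lon: whole degrees 0; 13.78200′ → 13′ and 46.920″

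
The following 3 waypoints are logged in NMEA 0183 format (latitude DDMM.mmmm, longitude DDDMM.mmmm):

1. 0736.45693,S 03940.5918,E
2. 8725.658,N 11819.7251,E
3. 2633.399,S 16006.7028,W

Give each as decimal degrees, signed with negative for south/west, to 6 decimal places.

1. -7.607616, 39.676530
2. 87.427633, 118.328752
3. -26.556650, -160.111713

Point 1:
  Lat: split at 2 digits → 07° and 36.45693′; 7 + 36.45693/60 = 7.6076155
  S ⇒ negate
  Longitude: split at 3 digits → 039° and 40.5918′; 39 + 40.5918/60 = 39.6765300
  E → positive
Point 2:
  φ: split at 2 digits → 87° and 25.658′; 87 + 25.658/60 = 87.4276333
  N ⇒ keep positive
  Lon: split at 3 digits → 118° and 19.7251′; 118 + 19.7251/60 = 118.3287517
  E ⇒ keep positive
Point 3:
  Lat: split at 2 digits → 26° and 33.399′; 26 + 33.399/60 = 26.5566500
  S → negative
  λ: split at 3 digits → 160° and 6.7028′; 160 + 6.7028/60 = 160.1117133
  W → negative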